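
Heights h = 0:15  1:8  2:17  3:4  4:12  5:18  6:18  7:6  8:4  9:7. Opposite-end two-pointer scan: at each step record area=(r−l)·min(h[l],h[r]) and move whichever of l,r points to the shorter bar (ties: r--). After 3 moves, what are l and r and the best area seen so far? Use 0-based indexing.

l=0 r=9: min(15,7)*9=63 best=63 *, r--
l=0 r=8: min(15,4)*8=32 best=63, r--
l=0 r=7: min(15,6)*7=42 best=63, r--

l=0, r=6, best area=63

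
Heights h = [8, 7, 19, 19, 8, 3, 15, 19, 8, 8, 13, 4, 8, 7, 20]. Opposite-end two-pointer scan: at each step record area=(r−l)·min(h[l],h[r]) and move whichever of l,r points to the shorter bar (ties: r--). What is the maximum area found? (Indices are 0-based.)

max area = 228

l=0 r=14: min(8,20)*14=112 best=112 *, l++
l=1 r=14: min(7,20)*13=91 best=112, l++
l=2 r=14: min(19,20)*12=228 best=228 *, l++
l=3 r=14: min(19,20)*11=209 best=228, l++
l=4 r=14: min(8,20)*10=80 best=228, l++
l=5 r=14: min(3,20)*9=27 best=228, l++
l=6 r=14: min(15,20)*8=120 best=228, l++
l=7 r=14: min(19,20)*7=133 best=228, l++
l=8 r=14: min(8,20)*6=48 best=228, l++
l=9 r=14: min(8,20)*5=40 best=228, l++
l=10 r=14: min(13,20)*4=52 best=228, l++
l=11 r=14: min(4,20)*3=12 best=228, l++
l=12 r=14: min(8,20)*2=16 best=228, l++
l=13 r=14: min(7,20)*1=7 best=228, l++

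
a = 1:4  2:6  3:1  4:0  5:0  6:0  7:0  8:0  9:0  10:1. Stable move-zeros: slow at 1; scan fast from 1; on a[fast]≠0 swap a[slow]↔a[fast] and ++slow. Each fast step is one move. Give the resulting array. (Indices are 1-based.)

(s=1,f=1) a[fast]=4≠0 swap→a[1]=4 → slow++,fast++
(s=2,f=2) a[fast]=6≠0 swap→a[2]=6 → slow++,fast++
(s=3,f=3) a[fast]=1≠0 swap→a[3]=1 → slow++,fast++
(s=4,f=4) a[fast]=0 → fast++
(s=4,f=5) a[fast]=0 → fast++
(s=4,f=6) a[fast]=0 → fast++
(s=4,f=7) a[fast]=0 → fast++
(s=4,f=8) a[fast]=0 → fast++
(s=4,f=9) a[fast]=0 → fast++
(s=4,f=10) a[fast]=1≠0 swap→a[4]=1 → slow++,fast++

[4, 6, 1, 1, 0, 0, 0, 0, 0, 0]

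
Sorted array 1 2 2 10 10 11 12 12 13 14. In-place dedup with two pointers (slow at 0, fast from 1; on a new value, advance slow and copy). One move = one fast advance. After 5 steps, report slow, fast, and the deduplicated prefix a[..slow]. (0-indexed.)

slow=0 fast=1: a[fast]=2≠a[slow]=1 write a[1]=2, slow++,fast++
slow=1 fast=2: a[fast]=2=a[slow] dup, fast++
slow=1 fast=3: a[fast]=10≠a[slow]=2 write a[2]=10, slow++,fast++
slow=2 fast=4: a[fast]=10=a[slow] dup, fast++
slow=2 fast=5: a[fast]=11≠a[slow]=10 write a[3]=11, slow++,fast++

slow=3, fast=6, prefix=[1, 2, 10, 11]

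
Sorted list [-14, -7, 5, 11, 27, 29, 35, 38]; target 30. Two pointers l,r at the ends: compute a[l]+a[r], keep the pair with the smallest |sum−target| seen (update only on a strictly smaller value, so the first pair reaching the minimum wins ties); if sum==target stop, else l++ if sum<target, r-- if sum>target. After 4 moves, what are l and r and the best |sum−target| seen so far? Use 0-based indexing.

l=2, r=5, best |Δ|=1

l=0 r=7: -14+38=24 d=6 *, l++
l=1 r=7: -7+38=31 d=1 *, r--
l=1 r=6: -7+35=28 d=2, l++
l=2 r=6: 5+35=40 d=10, r--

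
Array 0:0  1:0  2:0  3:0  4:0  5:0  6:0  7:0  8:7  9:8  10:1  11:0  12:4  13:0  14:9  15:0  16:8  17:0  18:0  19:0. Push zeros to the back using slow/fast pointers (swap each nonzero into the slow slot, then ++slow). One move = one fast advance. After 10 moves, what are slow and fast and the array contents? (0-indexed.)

slow=2, fast=10, a=[7, 8, 0, 0, 0, 0, 0, 0, 0, 0, 1, 0, 4, 0, 9, 0, 8, 0, 0, 0]

(s=0,f=0) a[fast]=0 → fast++
(s=0,f=1) a[fast]=0 → fast++
(s=0,f=2) a[fast]=0 → fast++
(s=0,f=3) a[fast]=0 → fast++
(s=0,f=4) a[fast]=0 → fast++
(s=0,f=5) a[fast]=0 → fast++
(s=0,f=6) a[fast]=0 → fast++
(s=0,f=7) a[fast]=0 → fast++
(s=0,f=8) a[fast]=7≠0 swap→a[0]=7 → slow++,fast++
(s=1,f=9) a[fast]=8≠0 swap→a[1]=8 → slow++,fast++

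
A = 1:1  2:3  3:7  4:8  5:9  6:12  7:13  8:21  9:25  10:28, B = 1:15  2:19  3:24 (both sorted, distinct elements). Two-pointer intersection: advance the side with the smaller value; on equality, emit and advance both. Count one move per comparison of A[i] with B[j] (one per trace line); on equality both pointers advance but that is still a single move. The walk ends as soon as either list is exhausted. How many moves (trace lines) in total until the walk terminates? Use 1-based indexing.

[i=1,j=1] 1<15 → i++
[i=2,j=1] 3<15 → i++
[i=3,j=1] 7<15 → i++
[i=4,j=1] 8<15 → i++
[i=5,j=1] 9<15 → i++
[i=6,j=1] 12<15 → i++
[i=7,j=1] 13<15 → i++
[i=8,j=1] 21>15 → j++
[i=8,j=2] 21>19 → j++
[i=8,j=3] 21<24 → i++
[i=9,j=3] 25>24 → j++

11 moves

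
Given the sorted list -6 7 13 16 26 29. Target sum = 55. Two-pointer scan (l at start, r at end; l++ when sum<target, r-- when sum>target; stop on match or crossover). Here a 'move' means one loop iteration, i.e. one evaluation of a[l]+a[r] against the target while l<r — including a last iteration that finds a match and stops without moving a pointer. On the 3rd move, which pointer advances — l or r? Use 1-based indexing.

[1,6] -6+29=23 <55 → l++
[2,6] 7+29=36 <55 → l++
[3,6] 13+29=42 <55 → l++

l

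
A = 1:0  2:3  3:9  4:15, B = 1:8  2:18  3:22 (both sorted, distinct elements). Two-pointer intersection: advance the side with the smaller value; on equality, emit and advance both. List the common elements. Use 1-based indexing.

intersection = []

i=1 j=1: 0<8, i++
i=2 j=1: 3<8, i++
i=3 j=1: 9>8, j++
i=3 j=2: 9<18, i++
i=4 j=2: 15<18, i++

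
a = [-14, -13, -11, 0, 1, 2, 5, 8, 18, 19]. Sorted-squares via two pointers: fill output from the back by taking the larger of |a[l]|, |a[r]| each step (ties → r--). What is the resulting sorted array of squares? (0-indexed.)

[0,9] |-14|<=|19| out[9]=361 → r--
[0,8] |-14|<=|18| out[8]=324 → r--
[0,7] |-14|>|8| out[7]=196 → l++
[1,7] |-13|>|8| out[6]=169 → l++
[2,7] |-11|>|8| out[5]=121 → l++
[3,7] |0|<=|8| out[4]=64 → r--
[3,6] |0|<=|5| out[3]=25 → r--
[3,5] |0|<=|2| out[2]=4 → r--
[3,4] |0|<=|1| out[1]=1 → r--
[3,3] |0|<=|0| out[0]=0 → r--

[0, 1, 4, 25, 64, 121, 169, 196, 324, 361]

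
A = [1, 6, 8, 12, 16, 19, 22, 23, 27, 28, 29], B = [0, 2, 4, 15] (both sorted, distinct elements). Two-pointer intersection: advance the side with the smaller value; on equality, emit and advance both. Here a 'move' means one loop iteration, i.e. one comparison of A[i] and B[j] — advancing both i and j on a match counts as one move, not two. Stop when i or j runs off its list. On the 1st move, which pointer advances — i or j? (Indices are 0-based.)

j

i=0 j=0: 1>0, j++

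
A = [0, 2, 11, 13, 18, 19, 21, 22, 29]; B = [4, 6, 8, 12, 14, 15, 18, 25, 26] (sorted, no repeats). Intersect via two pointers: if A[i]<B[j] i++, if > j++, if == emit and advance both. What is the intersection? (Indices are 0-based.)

intersection = [18]

[i=0,j=0] 0<4 → i++
[i=1,j=0] 2<4 → i++
[i=2,j=0] 11>4 → j++
[i=2,j=1] 11>6 → j++
[i=2,j=2] 11>8 → j++
[i=2,j=3] 11<12 → i++
[i=3,j=3] 13>12 → j++
[i=3,j=4] 13<14 → i++
[i=4,j=4] 18>14 → j++
[i=4,j=5] 18>15 → j++
[i=4,j=6] 18==18 emit → i++,j++
[i=5,j=7] 19<25 → i++
[i=6,j=7] 21<25 → i++
[i=7,j=7] 22<25 → i++
[i=8,j=7] 29>25 → j++
[i=8,j=8] 29>26 → j++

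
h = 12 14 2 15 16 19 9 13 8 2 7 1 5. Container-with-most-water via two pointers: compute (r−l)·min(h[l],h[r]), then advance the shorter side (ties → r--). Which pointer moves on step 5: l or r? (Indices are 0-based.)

r

[0,12] min(12,5)*12=60 best=60 * → r--
[0,11] min(12,1)*11=11 best=60 → r--
[0,10] min(12,7)*10=70 best=70 * → r--
[0,9] min(12,2)*9=18 best=70 → r--
[0,8] min(12,8)*8=64 best=70 → r--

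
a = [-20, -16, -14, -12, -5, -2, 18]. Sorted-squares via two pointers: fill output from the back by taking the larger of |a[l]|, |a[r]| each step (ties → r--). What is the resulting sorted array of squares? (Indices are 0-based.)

l=0 r=6: |-20|>|18| out[6]=400, l++
l=1 r=6: |-16|<=|18| out[5]=324, r--
l=1 r=5: |-16|>|-2| out[4]=256, l++
l=2 r=5: |-14|>|-2| out[3]=196, l++
l=3 r=5: |-12|>|-2| out[2]=144, l++
l=4 r=5: |-5|>|-2| out[1]=25, l++
l=5 r=5: |-2|<=|-2| out[0]=4, r--

[4, 25, 144, 196, 256, 324, 400]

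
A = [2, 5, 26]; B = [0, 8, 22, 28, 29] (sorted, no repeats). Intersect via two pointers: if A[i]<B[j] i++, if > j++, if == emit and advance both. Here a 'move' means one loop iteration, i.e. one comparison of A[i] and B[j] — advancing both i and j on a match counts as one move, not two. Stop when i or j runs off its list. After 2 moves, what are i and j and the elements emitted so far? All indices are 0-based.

i=1, j=1, emitted=[]

i=0 j=0: 2>0, j++
i=0 j=1: 2<8, i++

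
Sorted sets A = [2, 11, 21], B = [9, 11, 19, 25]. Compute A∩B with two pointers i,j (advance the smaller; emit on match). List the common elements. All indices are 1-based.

i=1 j=1: 2<9, i++
i=2 j=1: 11>9, j++
i=2 j=2: 11==11 emit, i++,j++
i=3 j=3: 21>19, j++
i=3 j=4: 21<25, i++

intersection = [11]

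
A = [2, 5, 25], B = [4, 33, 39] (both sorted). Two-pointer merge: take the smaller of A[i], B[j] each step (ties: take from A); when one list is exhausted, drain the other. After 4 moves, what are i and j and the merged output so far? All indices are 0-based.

[i=0,j=0] A[i]=2<=B[j]=4 take 2 → i++
[i=1,j=0] A[i]=5>B[j]=4 take 4 → j++
[i=1,j=1] A[i]=5<=B[j]=33 take 5 → i++
[i=2,j=1] A[i]=25<=B[j]=33 take 25 → i++

i=3, j=1, merged so far=[2, 4, 5, 25]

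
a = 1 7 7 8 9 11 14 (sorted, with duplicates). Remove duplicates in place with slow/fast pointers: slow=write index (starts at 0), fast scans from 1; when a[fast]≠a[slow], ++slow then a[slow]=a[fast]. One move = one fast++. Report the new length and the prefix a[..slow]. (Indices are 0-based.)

(s=0,f=1) a[fast]=7≠a[slow]=1 write a[1]=7 → slow++,fast++
(s=1,f=2) a[fast]=7=a[slow] dup → fast++
(s=1,f=3) a[fast]=8≠a[slow]=7 write a[2]=8 → slow++,fast++
(s=2,f=4) a[fast]=9≠a[slow]=8 write a[3]=9 → slow++,fast++
(s=3,f=5) a[fast]=11≠a[slow]=9 write a[4]=11 → slow++,fast++
(s=4,f=6) a[fast]=14≠a[slow]=11 write a[5]=14 → slow++,fast++

length 6; prefix = [1, 7, 8, 9, 11, 14]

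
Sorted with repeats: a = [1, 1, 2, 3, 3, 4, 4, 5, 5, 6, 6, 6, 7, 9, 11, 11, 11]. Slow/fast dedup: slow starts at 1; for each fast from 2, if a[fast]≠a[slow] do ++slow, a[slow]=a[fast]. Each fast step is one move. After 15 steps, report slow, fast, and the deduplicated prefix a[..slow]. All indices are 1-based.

slow=9, fast=17, prefix=[1, 2, 3, 4, 5, 6, 7, 9, 11]

(s=1,f=2) a[fast]=1=a[slow] dup → fast++
(s=1,f=3) a[fast]=2≠a[slow]=1 write a[2]=2 → slow++,fast++
(s=2,f=4) a[fast]=3≠a[slow]=2 write a[3]=3 → slow++,fast++
(s=3,f=5) a[fast]=3=a[slow] dup → fast++
(s=3,f=6) a[fast]=4≠a[slow]=3 write a[4]=4 → slow++,fast++
(s=4,f=7) a[fast]=4=a[slow] dup → fast++
(s=4,f=8) a[fast]=5≠a[slow]=4 write a[5]=5 → slow++,fast++
(s=5,f=9) a[fast]=5=a[slow] dup → fast++
(s=5,f=10) a[fast]=6≠a[slow]=5 write a[6]=6 → slow++,fast++
(s=6,f=11) a[fast]=6=a[slow] dup → fast++
(s=6,f=12) a[fast]=6=a[slow] dup → fast++
(s=6,f=13) a[fast]=7≠a[slow]=6 write a[7]=7 → slow++,fast++
(s=7,f=14) a[fast]=9≠a[slow]=7 write a[8]=9 → slow++,fast++
(s=8,f=15) a[fast]=11≠a[slow]=9 write a[9]=11 → slow++,fast++
(s=9,f=16) a[fast]=11=a[slow] dup → fast++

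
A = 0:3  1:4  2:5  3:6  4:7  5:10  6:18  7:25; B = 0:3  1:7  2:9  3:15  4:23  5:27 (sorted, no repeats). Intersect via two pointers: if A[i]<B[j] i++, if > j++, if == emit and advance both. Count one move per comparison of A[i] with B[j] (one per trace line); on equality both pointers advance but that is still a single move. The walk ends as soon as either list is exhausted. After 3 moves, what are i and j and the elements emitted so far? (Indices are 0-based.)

i=0 j=0: 3==3 emit, i++,j++
i=1 j=1: 4<7, i++
i=2 j=1: 5<7, i++

i=3, j=1, emitted=[3]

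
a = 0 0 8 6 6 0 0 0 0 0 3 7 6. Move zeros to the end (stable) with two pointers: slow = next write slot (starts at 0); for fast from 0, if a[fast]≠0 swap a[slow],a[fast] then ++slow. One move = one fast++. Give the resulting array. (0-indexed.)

slow=0 fast=0: a[fast]=0, fast++
slow=0 fast=1: a[fast]=0, fast++
slow=0 fast=2: a[fast]=8≠0 swap→a[0]=8, slow++,fast++
slow=1 fast=3: a[fast]=6≠0 swap→a[1]=6, slow++,fast++
slow=2 fast=4: a[fast]=6≠0 swap→a[2]=6, slow++,fast++
slow=3 fast=5: a[fast]=0, fast++
slow=3 fast=6: a[fast]=0, fast++
slow=3 fast=7: a[fast]=0, fast++
slow=3 fast=8: a[fast]=0, fast++
slow=3 fast=9: a[fast]=0, fast++
slow=3 fast=10: a[fast]=3≠0 swap→a[3]=3, slow++,fast++
slow=4 fast=11: a[fast]=7≠0 swap→a[4]=7, slow++,fast++
slow=5 fast=12: a[fast]=6≠0 swap→a[5]=6, slow++,fast++

[8, 6, 6, 3, 7, 6, 0, 0, 0, 0, 0, 0, 0]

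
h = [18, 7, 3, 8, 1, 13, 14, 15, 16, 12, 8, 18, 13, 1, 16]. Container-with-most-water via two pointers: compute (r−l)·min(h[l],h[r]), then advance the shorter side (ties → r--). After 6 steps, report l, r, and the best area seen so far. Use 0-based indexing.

l=0 r=14: min(18,16)*14=224 best=224 *, r--
l=0 r=13: min(18,1)*13=13 best=224, r--
l=0 r=12: min(18,13)*12=156 best=224, r--
l=0 r=11: min(18,18)*11=198 best=224, r--
l=0 r=10: min(18,8)*10=80 best=224, r--
l=0 r=9: min(18,12)*9=108 best=224, r--

l=0, r=8, best area=224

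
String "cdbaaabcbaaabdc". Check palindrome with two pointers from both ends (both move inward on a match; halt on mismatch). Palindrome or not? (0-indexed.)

[0,14] 'c'=='c' → l++,r--
[1,13] 'd'=='d' → l++,r--
[2,12] 'b'=='b' → l++,r--
[3,11] 'a'=='a' → l++,r--
[4,10] 'a'=='a' → l++,r--
[5,9] 'a'=='a' → l++,r--
[6,8] 'b'=='b' → l++,r--

palindrome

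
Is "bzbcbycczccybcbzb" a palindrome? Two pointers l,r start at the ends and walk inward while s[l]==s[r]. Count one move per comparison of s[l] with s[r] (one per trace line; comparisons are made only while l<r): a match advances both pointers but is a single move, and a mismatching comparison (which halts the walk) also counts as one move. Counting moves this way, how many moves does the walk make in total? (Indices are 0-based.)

l=0 r=16: 'b'=='b', l++,r--
l=1 r=15: 'z'=='z', l++,r--
l=2 r=14: 'b'=='b', l++,r--
l=3 r=13: 'c'=='c', l++,r--
l=4 r=12: 'b'=='b', l++,r--
l=5 r=11: 'y'=='y', l++,r--
l=6 r=10: 'c'=='c', l++,r--
l=7 r=9: 'c'=='c', l++,r--

8 moves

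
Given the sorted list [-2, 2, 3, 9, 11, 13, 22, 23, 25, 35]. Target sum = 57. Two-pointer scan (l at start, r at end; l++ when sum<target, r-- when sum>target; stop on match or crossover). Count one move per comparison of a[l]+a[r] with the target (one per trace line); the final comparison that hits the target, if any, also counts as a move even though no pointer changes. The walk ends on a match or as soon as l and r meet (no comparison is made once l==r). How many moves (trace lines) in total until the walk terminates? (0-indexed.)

[0,9] -2+35=33 <57 → l++
[1,9] 2+35=37 <57 → l++
[2,9] 3+35=38 <57 → l++
[3,9] 9+35=44 <57 → l++
[4,9] 11+35=46 <57 → l++
[5,9] 13+35=48 <57 → l++
[6,9] 22+35=57 → found

7 moves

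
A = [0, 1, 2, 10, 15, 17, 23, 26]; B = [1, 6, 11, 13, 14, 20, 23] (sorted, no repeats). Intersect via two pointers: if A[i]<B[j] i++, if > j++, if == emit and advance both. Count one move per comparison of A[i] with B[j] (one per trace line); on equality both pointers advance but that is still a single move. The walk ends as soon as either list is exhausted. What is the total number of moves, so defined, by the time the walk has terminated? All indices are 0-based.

12 moves

i=0 j=0: 0<1, i++
i=1 j=0: 1==1 emit, i++,j++
i=2 j=1: 2<6, i++
i=3 j=1: 10>6, j++
i=3 j=2: 10<11, i++
i=4 j=2: 15>11, j++
i=4 j=3: 15>13, j++
i=4 j=4: 15>14, j++
i=4 j=5: 15<20, i++
i=5 j=5: 17<20, i++
i=6 j=5: 23>20, j++
i=6 j=6: 23==23 emit, i++,j++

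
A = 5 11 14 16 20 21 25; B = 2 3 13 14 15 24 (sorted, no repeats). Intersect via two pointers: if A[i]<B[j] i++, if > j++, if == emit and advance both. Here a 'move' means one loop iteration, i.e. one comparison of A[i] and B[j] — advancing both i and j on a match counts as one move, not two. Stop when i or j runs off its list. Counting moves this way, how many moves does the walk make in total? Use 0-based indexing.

11 moves

[i=0,j=0] 5>2 → j++
[i=0,j=1] 5>3 → j++
[i=0,j=2] 5<13 → i++
[i=1,j=2] 11<13 → i++
[i=2,j=2] 14>13 → j++
[i=2,j=3] 14==14 emit → i++,j++
[i=3,j=4] 16>15 → j++
[i=3,j=5] 16<24 → i++
[i=4,j=5] 20<24 → i++
[i=5,j=5] 21<24 → i++
[i=6,j=5] 25>24 → j++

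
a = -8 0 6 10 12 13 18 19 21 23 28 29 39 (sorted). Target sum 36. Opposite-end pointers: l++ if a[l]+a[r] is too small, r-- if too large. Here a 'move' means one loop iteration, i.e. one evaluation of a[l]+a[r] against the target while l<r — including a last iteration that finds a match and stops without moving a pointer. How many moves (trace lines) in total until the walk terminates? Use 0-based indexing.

9 moves

l=0 r=12: -8+39=31 <36, l++
l=1 r=12: 0+39=39 >36, r--
l=1 r=11: 0+29=29 <36, l++
l=2 r=11: 6+29=35 <36, l++
l=3 r=11: 10+29=39 >36, r--
l=3 r=10: 10+28=38 >36, r--
l=3 r=9: 10+23=33 <36, l++
l=4 r=9: 12+23=35 <36, l++
l=5 r=9: 13+23=36, found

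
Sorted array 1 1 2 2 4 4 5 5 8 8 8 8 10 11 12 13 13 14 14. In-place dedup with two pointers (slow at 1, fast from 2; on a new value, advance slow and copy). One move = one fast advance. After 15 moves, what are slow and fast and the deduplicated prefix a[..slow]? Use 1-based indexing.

slow=9, fast=17, prefix=[1, 2, 4, 5, 8, 10, 11, 12, 13]

slow=1 fast=2: a[fast]=1=a[slow] dup, fast++
slow=1 fast=3: a[fast]=2≠a[slow]=1 write a[2]=2, slow++,fast++
slow=2 fast=4: a[fast]=2=a[slow] dup, fast++
slow=2 fast=5: a[fast]=4≠a[slow]=2 write a[3]=4, slow++,fast++
slow=3 fast=6: a[fast]=4=a[slow] dup, fast++
slow=3 fast=7: a[fast]=5≠a[slow]=4 write a[4]=5, slow++,fast++
slow=4 fast=8: a[fast]=5=a[slow] dup, fast++
slow=4 fast=9: a[fast]=8≠a[slow]=5 write a[5]=8, slow++,fast++
slow=5 fast=10: a[fast]=8=a[slow] dup, fast++
slow=5 fast=11: a[fast]=8=a[slow] dup, fast++
slow=5 fast=12: a[fast]=8=a[slow] dup, fast++
slow=5 fast=13: a[fast]=10≠a[slow]=8 write a[6]=10, slow++,fast++
slow=6 fast=14: a[fast]=11≠a[slow]=10 write a[7]=11, slow++,fast++
slow=7 fast=15: a[fast]=12≠a[slow]=11 write a[8]=12, slow++,fast++
slow=8 fast=16: a[fast]=13≠a[slow]=12 write a[9]=13, slow++,fast++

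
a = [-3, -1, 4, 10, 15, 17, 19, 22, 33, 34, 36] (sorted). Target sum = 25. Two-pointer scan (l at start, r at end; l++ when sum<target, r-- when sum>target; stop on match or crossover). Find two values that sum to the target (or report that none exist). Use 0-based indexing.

[0,10] -3+36=33 >25 → r--
[0,9] -3+34=31 >25 → r--
[0,8] -3+33=30 >25 → r--
[0,7] -3+22=19 <25 → l++
[1,7] -1+22=21 <25 → l++
[2,7] 4+22=26 >25 → r--
[2,6] 4+19=23 <25 → l++
[3,6] 10+19=29 >25 → r--
[3,5] 10+17=27 >25 → r--
[3,4] 10+15=25 → found

(10, 15)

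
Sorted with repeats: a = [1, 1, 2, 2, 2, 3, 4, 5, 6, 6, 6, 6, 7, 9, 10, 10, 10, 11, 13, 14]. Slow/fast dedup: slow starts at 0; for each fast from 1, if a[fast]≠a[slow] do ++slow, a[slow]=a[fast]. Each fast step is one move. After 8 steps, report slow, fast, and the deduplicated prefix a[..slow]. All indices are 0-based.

slow=5, fast=9, prefix=[1, 2, 3, 4, 5, 6]

(s=0,f=1) a[fast]=1=a[slow] dup → fast++
(s=0,f=2) a[fast]=2≠a[slow]=1 write a[1]=2 → slow++,fast++
(s=1,f=3) a[fast]=2=a[slow] dup → fast++
(s=1,f=4) a[fast]=2=a[slow] dup → fast++
(s=1,f=5) a[fast]=3≠a[slow]=2 write a[2]=3 → slow++,fast++
(s=2,f=6) a[fast]=4≠a[slow]=3 write a[3]=4 → slow++,fast++
(s=3,f=7) a[fast]=5≠a[slow]=4 write a[4]=5 → slow++,fast++
(s=4,f=8) a[fast]=6≠a[slow]=5 write a[5]=6 → slow++,fast++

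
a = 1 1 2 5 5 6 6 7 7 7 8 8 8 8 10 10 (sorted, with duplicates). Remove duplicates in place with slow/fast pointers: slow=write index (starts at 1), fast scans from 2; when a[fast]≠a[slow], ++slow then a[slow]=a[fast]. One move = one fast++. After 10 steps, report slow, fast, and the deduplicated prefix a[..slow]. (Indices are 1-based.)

slow=6, fast=12, prefix=[1, 2, 5, 6, 7, 8]

slow=1 fast=2: a[fast]=1=a[slow] dup, fast++
slow=1 fast=3: a[fast]=2≠a[slow]=1 write a[2]=2, slow++,fast++
slow=2 fast=4: a[fast]=5≠a[slow]=2 write a[3]=5, slow++,fast++
slow=3 fast=5: a[fast]=5=a[slow] dup, fast++
slow=3 fast=6: a[fast]=6≠a[slow]=5 write a[4]=6, slow++,fast++
slow=4 fast=7: a[fast]=6=a[slow] dup, fast++
slow=4 fast=8: a[fast]=7≠a[slow]=6 write a[5]=7, slow++,fast++
slow=5 fast=9: a[fast]=7=a[slow] dup, fast++
slow=5 fast=10: a[fast]=7=a[slow] dup, fast++
slow=5 fast=11: a[fast]=8≠a[slow]=7 write a[6]=8, slow++,fast++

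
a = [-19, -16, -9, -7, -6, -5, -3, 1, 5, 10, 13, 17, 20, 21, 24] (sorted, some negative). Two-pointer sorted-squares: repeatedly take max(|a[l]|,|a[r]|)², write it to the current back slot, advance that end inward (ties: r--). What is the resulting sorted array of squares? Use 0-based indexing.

l=0 r=14: |-19|<=|24| out[14]=576, r--
l=0 r=13: |-19|<=|21| out[13]=441, r--
l=0 r=12: |-19|<=|20| out[12]=400, r--
l=0 r=11: |-19|>|17| out[11]=361, l++
l=1 r=11: |-16|<=|17| out[10]=289, r--
l=1 r=10: |-16|>|13| out[9]=256, l++
l=2 r=10: |-9|<=|13| out[8]=169, r--
l=2 r=9: |-9|<=|10| out[7]=100, r--
l=2 r=8: |-9|>|5| out[6]=81, l++
l=3 r=8: |-7|>|5| out[5]=49, l++
l=4 r=8: |-6|>|5| out[4]=36, l++
l=5 r=8: |-5|<=|5| out[3]=25, r--
l=5 r=7: |-5|>|1| out[2]=25, l++
l=6 r=7: |-3|>|1| out[1]=9, l++
l=7 r=7: |1|<=|1| out[0]=1, r--

[1, 9, 25, 25, 36, 49, 81, 100, 169, 256, 289, 361, 400, 441, 576]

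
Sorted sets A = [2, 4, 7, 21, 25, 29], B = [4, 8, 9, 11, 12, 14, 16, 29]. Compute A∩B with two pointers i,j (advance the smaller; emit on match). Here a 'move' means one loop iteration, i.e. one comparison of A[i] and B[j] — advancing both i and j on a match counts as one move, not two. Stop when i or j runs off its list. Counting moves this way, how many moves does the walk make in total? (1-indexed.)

12 moves

[i=1,j=1] 2<4 → i++
[i=2,j=1] 4==4 emit → i++,j++
[i=3,j=2] 7<8 → i++
[i=4,j=2] 21>8 → j++
[i=4,j=3] 21>9 → j++
[i=4,j=4] 21>11 → j++
[i=4,j=5] 21>12 → j++
[i=4,j=6] 21>14 → j++
[i=4,j=7] 21>16 → j++
[i=4,j=8] 21<29 → i++
[i=5,j=8] 25<29 → i++
[i=6,j=8] 29==29 emit → i++,j++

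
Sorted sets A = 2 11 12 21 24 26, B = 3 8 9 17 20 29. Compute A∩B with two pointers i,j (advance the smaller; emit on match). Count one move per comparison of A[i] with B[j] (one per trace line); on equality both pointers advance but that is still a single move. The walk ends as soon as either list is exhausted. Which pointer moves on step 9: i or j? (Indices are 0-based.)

i

[i=0,j=0] 2<3 → i++
[i=1,j=0] 11>3 → j++
[i=1,j=1] 11>8 → j++
[i=1,j=2] 11>9 → j++
[i=1,j=3] 11<17 → i++
[i=2,j=3] 12<17 → i++
[i=3,j=3] 21>17 → j++
[i=3,j=4] 21>20 → j++
[i=3,j=5] 21<29 → i++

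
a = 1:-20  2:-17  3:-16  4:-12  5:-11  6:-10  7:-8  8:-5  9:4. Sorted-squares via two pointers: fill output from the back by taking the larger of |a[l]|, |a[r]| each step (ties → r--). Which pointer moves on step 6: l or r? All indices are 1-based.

[1,9] |-20|>|4| out[9]=400 → l++
[2,9] |-17|>|4| out[8]=289 → l++
[3,9] |-16|>|4| out[7]=256 → l++
[4,9] |-12|>|4| out[6]=144 → l++
[5,9] |-11|>|4| out[5]=121 → l++
[6,9] |-10|>|4| out[4]=100 → l++

l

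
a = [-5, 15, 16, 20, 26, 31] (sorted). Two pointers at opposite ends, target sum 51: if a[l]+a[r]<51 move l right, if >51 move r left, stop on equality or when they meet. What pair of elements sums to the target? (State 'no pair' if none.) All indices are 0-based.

(20, 31)

l=0 r=5: -5+31=26 <51, l++
l=1 r=5: 15+31=46 <51, l++
l=2 r=5: 16+31=47 <51, l++
l=3 r=5: 20+31=51, found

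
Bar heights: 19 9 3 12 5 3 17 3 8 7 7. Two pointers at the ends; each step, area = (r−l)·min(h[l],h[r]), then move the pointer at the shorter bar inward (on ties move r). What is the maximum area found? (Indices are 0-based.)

l=0 r=10: min(19,7)*10=70 best=70 *, r--
l=0 r=9: min(19,7)*9=63 best=70, r--
l=0 r=8: min(19,8)*8=64 best=70, r--
l=0 r=7: min(19,3)*7=21 best=70, r--
l=0 r=6: min(19,17)*6=102 best=102 *, r--
l=0 r=5: min(19,3)*5=15 best=102, r--
l=0 r=4: min(19,5)*4=20 best=102, r--
l=0 r=3: min(19,12)*3=36 best=102, r--
l=0 r=2: min(19,3)*2=6 best=102, r--
l=0 r=1: min(19,9)*1=9 best=102, r--

max area = 102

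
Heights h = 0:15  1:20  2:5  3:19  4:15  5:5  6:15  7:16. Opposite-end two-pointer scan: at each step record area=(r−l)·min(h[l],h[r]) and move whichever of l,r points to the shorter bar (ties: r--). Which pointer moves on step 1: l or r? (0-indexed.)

l=0 r=7: min(15,16)*7=105 best=105 *, l++

l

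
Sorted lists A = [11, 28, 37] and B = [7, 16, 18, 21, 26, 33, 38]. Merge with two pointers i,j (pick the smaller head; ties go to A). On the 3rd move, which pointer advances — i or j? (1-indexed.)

j

[i=1,j=1] A[i]=11>B[j]=7 take 7 → j++
[i=1,j=2] A[i]=11<=B[j]=16 take 11 → i++
[i=2,j=2] A[i]=28>B[j]=16 take 16 → j++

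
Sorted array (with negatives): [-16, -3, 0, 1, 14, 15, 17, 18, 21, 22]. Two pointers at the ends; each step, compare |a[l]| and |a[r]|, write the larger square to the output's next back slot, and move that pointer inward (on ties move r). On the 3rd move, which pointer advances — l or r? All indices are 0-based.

l=0 r=9: |-16|<=|22| out[9]=484, r--
l=0 r=8: |-16|<=|21| out[8]=441, r--
l=0 r=7: |-16|<=|18| out[7]=324, r--

r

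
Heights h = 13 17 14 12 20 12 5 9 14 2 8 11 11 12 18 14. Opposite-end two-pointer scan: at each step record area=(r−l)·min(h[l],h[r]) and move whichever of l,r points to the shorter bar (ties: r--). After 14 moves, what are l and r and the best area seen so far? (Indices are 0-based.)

l=4, r=5, best area=221

l=0 r=15: min(13,14)*15=195 best=195 *, l++
l=1 r=15: min(17,14)*14=196 best=196 *, r--
l=1 r=14: min(17,18)*13=221 best=221 *, l++
l=2 r=14: min(14,18)*12=168 best=221, l++
l=3 r=14: min(12,18)*11=132 best=221, l++
l=4 r=14: min(20,18)*10=180 best=221, r--
l=4 r=13: min(20,12)*9=108 best=221, r--
l=4 r=12: min(20,11)*8=88 best=221, r--
l=4 r=11: min(20,11)*7=77 best=221, r--
l=4 r=10: min(20,8)*6=48 best=221, r--
l=4 r=9: min(20,2)*5=10 best=221, r--
l=4 r=8: min(20,14)*4=56 best=221, r--
l=4 r=7: min(20,9)*3=27 best=221, r--
l=4 r=6: min(20,5)*2=10 best=221, r--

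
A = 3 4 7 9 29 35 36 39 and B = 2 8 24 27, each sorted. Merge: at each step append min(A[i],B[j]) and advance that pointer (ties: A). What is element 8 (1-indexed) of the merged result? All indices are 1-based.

i=1 j=1: A[i]=3>B[j]=2 take 2, j++
i=1 j=2: A[i]=3<=B[j]=8 take 3, i++
i=2 j=2: A[i]=4<=B[j]=8 take 4, i++
i=3 j=2: A[i]=7<=B[j]=8 take 7, i++
i=4 j=2: A[i]=9>B[j]=8 take 8, j++
i=4 j=3: A[i]=9<=B[j]=24 take 9, i++
i=5 j=3: A[i]=29>B[j]=24 take 24, j++
i=5 j=4: A[i]=29>B[j]=27 take 27, j++
i=5 j=5: B done, take A[i]=29, i++
i=6 j=5: B done, take A[i]=35, i++
i=7 j=5: B done, take A[i]=36, i++
i=8 j=5: B done, take A[i]=39, i++

merged[8] = 27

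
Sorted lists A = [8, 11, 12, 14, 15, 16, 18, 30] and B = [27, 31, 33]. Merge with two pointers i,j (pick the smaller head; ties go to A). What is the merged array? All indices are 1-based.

i=1 j=1: A[i]=8<=B[j]=27 take 8, i++
i=2 j=1: A[i]=11<=B[j]=27 take 11, i++
i=3 j=1: A[i]=12<=B[j]=27 take 12, i++
i=4 j=1: A[i]=14<=B[j]=27 take 14, i++
i=5 j=1: A[i]=15<=B[j]=27 take 15, i++
i=6 j=1: A[i]=16<=B[j]=27 take 16, i++
i=7 j=1: A[i]=18<=B[j]=27 take 18, i++
i=8 j=1: A[i]=30>B[j]=27 take 27, j++
i=8 j=2: A[i]=30<=B[j]=31 take 30, i++
i=9 j=2: A done, take B[j]=31, j++
i=9 j=3: A done, take B[j]=33, j++

[8, 11, 12, 14, 15, 16, 18, 27, 30, 31, 33]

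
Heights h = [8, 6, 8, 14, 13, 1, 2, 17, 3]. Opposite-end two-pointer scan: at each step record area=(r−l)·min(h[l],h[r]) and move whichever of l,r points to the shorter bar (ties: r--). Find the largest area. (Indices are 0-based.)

[0,8] min(8,3)*8=24 best=24 * → r--
[0,7] min(8,17)*7=56 best=56 * → l++
[1,7] min(6,17)*6=36 best=56 → l++
[2,7] min(8,17)*5=40 best=56 → l++
[3,7] min(14,17)*4=56 best=56 → l++
[4,7] min(13,17)*3=39 best=56 → l++
[5,7] min(1,17)*2=2 best=56 → l++
[6,7] min(2,17)*1=2 best=56 → l++

max area = 56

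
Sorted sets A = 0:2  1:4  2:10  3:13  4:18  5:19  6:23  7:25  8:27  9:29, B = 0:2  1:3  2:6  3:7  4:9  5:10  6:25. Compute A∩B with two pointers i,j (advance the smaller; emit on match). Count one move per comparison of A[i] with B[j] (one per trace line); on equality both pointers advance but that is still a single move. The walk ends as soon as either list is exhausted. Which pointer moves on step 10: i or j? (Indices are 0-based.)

[i=0,j=0] 2==2 emit → i++,j++
[i=1,j=1] 4>3 → j++
[i=1,j=2] 4<6 → i++
[i=2,j=2] 10>6 → j++
[i=2,j=3] 10>7 → j++
[i=2,j=4] 10>9 → j++
[i=2,j=5] 10==10 emit → i++,j++
[i=3,j=6] 13<25 → i++
[i=4,j=6] 18<25 → i++
[i=5,j=6] 19<25 → i++

i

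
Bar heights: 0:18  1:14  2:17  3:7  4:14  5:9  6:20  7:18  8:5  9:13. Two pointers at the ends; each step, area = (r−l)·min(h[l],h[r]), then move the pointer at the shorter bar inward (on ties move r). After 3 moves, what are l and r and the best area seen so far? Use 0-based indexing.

l=0, r=6, best area=126

[0,9] min(18,13)*9=117 best=117 * → r--
[0,8] min(18,5)*8=40 best=117 → r--
[0,7] min(18,18)*7=126 best=126 * → r--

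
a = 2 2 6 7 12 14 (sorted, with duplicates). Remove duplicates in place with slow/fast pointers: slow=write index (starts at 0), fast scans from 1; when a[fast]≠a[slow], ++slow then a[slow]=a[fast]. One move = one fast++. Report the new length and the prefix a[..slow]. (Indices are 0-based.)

slow=0 fast=1: a[fast]=2=a[slow] dup, fast++
slow=0 fast=2: a[fast]=6≠a[slow]=2 write a[1]=6, slow++,fast++
slow=1 fast=3: a[fast]=7≠a[slow]=6 write a[2]=7, slow++,fast++
slow=2 fast=4: a[fast]=12≠a[slow]=7 write a[3]=12, slow++,fast++
slow=3 fast=5: a[fast]=14≠a[slow]=12 write a[4]=14, slow++,fast++

length 5; prefix = [2, 6, 7, 12, 14]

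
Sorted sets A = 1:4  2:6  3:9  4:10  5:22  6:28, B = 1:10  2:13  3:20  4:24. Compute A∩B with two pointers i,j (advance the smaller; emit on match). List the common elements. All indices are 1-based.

i=1 j=1: 4<10, i++
i=2 j=1: 6<10, i++
i=3 j=1: 9<10, i++
i=4 j=1: 10==10 emit, i++,j++
i=5 j=2: 22>13, j++
i=5 j=3: 22>20, j++
i=5 j=4: 22<24, i++
i=6 j=4: 28>24, j++

intersection = [10]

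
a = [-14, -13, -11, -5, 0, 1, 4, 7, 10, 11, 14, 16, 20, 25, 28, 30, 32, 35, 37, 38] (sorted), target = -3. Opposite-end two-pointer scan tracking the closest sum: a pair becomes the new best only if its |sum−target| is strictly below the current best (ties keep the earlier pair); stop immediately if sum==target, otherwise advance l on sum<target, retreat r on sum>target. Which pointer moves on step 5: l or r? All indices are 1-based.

r

[1,20] -14+38=24 d=27 * → r--
[1,19] -14+37=23 d=26 * → r--
[1,18] -14+35=21 d=24 * → r--
[1,17] -14+32=18 d=21 * → r--
[1,16] -14+30=16 d=19 * → r--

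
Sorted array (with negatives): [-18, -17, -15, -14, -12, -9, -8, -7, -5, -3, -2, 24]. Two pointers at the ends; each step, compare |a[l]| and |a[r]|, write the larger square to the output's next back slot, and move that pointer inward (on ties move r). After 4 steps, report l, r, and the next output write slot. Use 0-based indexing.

l=3, r=10, next write slot=7

[0,11] |-18|<=|24| out[11]=576 → r--
[0,10] |-18|>|-2| out[10]=324 → l++
[1,10] |-17|>|-2| out[9]=289 → l++
[2,10] |-15|>|-2| out[8]=225 → l++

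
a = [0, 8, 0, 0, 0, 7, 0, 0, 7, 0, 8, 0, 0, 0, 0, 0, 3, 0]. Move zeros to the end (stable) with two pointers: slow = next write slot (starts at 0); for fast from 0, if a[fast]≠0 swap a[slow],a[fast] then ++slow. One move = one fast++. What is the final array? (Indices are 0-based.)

slow=0 fast=0: a[fast]=0, fast++
slow=0 fast=1: a[fast]=8≠0 swap→a[0]=8, slow++,fast++
slow=1 fast=2: a[fast]=0, fast++
slow=1 fast=3: a[fast]=0, fast++
slow=1 fast=4: a[fast]=0, fast++
slow=1 fast=5: a[fast]=7≠0 swap→a[1]=7, slow++,fast++
slow=2 fast=6: a[fast]=0, fast++
slow=2 fast=7: a[fast]=0, fast++
slow=2 fast=8: a[fast]=7≠0 swap→a[2]=7, slow++,fast++
slow=3 fast=9: a[fast]=0, fast++
slow=3 fast=10: a[fast]=8≠0 swap→a[3]=8, slow++,fast++
slow=4 fast=11: a[fast]=0, fast++
slow=4 fast=12: a[fast]=0, fast++
slow=4 fast=13: a[fast]=0, fast++
slow=4 fast=14: a[fast]=0, fast++
slow=4 fast=15: a[fast]=0, fast++
slow=4 fast=16: a[fast]=3≠0 swap→a[4]=3, slow++,fast++
slow=5 fast=17: a[fast]=0, fast++

[8, 7, 7, 8, 3, 0, 0, 0, 0, 0, 0, 0, 0, 0, 0, 0, 0, 0]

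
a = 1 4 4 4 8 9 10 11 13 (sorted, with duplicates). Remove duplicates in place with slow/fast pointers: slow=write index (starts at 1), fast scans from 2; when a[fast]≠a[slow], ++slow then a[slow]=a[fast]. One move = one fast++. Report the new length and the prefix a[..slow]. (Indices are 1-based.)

length 7; prefix = [1, 4, 8, 9, 10, 11, 13]

slow=1 fast=2: a[fast]=4≠a[slow]=1 write a[2]=4, slow++,fast++
slow=2 fast=3: a[fast]=4=a[slow] dup, fast++
slow=2 fast=4: a[fast]=4=a[slow] dup, fast++
slow=2 fast=5: a[fast]=8≠a[slow]=4 write a[3]=8, slow++,fast++
slow=3 fast=6: a[fast]=9≠a[slow]=8 write a[4]=9, slow++,fast++
slow=4 fast=7: a[fast]=10≠a[slow]=9 write a[5]=10, slow++,fast++
slow=5 fast=8: a[fast]=11≠a[slow]=10 write a[6]=11, slow++,fast++
slow=6 fast=9: a[fast]=13≠a[slow]=11 write a[7]=13, slow++,fast++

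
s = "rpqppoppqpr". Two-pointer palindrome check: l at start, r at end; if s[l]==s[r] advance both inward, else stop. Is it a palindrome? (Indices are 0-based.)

[0,10] 'r'=='r' → l++,r--
[1,9] 'p'=='p' → l++,r--
[2,8] 'q'=='q' → l++,r--
[3,7] 'p'=='p' → l++,r--
[4,6] 'p'=='p' → l++,r--

palindrome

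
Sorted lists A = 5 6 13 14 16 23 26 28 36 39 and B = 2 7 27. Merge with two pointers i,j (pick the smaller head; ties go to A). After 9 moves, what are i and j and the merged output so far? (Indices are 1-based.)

i=1 j=1: A[i]=5>B[j]=2 take 2, j++
i=1 j=2: A[i]=5<=B[j]=7 take 5, i++
i=2 j=2: A[i]=6<=B[j]=7 take 6, i++
i=3 j=2: A[i]=13>B[j]=7 take 7, j++
i=3 j=3: A[i]=13<=B[j]=27 take 13, i++
i=4 j=3: A[i]=14<=B[j]=27 take 14, i++
i=5 j=3: A[i]=16<=B[j]=27 take 16, i++
i=6 j=3: A[i]=23<=B[j]=27 take 23, i++
i=7 j=3: A[i]=26<=B[j]=27 take 26, i++

i=8, j=3, merged so far=[2, 5, 6, 7, 13, 14, 16, 23, 26]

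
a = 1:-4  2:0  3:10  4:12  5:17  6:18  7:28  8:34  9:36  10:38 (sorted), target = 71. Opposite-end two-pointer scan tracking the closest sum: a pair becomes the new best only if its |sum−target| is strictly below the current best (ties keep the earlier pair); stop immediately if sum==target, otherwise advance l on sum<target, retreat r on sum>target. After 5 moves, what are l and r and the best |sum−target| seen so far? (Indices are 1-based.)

l=6, r=10, best |Δ|=16

l=1 r=10: -4+38=34 d=37 *, l++
l=2 r=10: 0+38=38 d=33 *, l++
l=3 r=10: 10+38=48 d=23 *, l++
l=4 r=10: 12+38=50 d=21 *, l++
l=5 r=10: 17+38=55 d=16 *, l++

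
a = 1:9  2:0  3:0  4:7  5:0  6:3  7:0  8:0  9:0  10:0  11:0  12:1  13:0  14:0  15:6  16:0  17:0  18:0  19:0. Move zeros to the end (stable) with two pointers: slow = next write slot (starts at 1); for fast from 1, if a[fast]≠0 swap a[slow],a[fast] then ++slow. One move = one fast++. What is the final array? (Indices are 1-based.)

(s=1,f=1) a[fast]=9≠0 swap→a[1]=9 → slow++,fast++
(s=2,f=2) a[fast]=0 → fast++
(s=2,f=3) a[fast]=0 → fast++
(s=2,f=4) a[fast]=7≠0 swap→a[2]=7 → slow++,fast++
(s=3,f=5) a[fast]=0 → fast++
(s=3,f=6) a[fast]=3≠0 swap→a[3]=3 → slow++,fast++
(s=4,f=7) a[fast]=0 → fast++
(s=4,f=8) a[fast]=0 → fast++
(s=4,f=9) a[fast]=0 → fast++
(s=4,f=10) a[fast]=0 → fast++
(s=4,f=11) a[fast]=0 → fast++
(s=4,f=12) a[fast]=1≠0 swap→a[4]=1 → slow++,fast++
(s=5,f=13) a[fast]=0 → fast++
(s=5,f=14) a[fast]=0 → fast++
(s=5,f=15) a[fast]=6≠0 swap→a[5]=6 → slow++,fast++
(s=6,f=16) a[fast]=0 → fast++
(s=6,f=17) a[fast]=0 → fast++
(s=6,f=18) a[fast]=0 → fast++
(s=6,f=19) a[fast]=0 → fast++

[9, 7, 3, 1, 6, 0, 0, 0, 0, 0, 0, 0, 0, 0, 0, 0, 0, 0, 0]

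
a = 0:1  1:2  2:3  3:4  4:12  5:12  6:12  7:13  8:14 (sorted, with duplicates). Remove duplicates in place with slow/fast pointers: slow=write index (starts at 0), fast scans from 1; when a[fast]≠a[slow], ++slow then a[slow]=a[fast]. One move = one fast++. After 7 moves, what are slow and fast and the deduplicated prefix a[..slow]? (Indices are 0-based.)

slow=5, fast=8, prefix=[1, 2, 3, 4, 12, 13]

slow=0 fast=1: a[fast]=2≠a[slow]=1 write a[1]=2, slow++,fast++
slow=1 fast=2: a[fast]=3≠a[slow]=2 write a[2]=3, slow++,fast++
slow=2 fast=3: a[fast]=4≠a[slow]=3 write a[3]=4, slow++,fast++
slow=3 fast=4: a[fast]=12≠a[slow]=4 write a[4]=12, slow++,fast++
slow=4 fast=5: a[fast]=12=a[slow] dup, fast++
slow=4 fast=6: a[fast]=12=a[slow] dup, fast++
slow=4 fast=7: a[fast]=13≠a[slow]=12 write a[5]=13, slow++,fast++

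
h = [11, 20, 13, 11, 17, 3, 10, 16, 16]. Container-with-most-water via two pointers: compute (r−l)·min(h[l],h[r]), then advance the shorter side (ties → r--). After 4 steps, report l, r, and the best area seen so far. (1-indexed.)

l=2, r=6, best area=112

[1,9] min(11,16)*8=88 best=88 * → l++
[2,9] min(20,16)*7=112 best=112 * → r--
[2,8] min(20,16)*6=96 best=112 → r--
[2,7] min(20,10)*5=50 best=112 → r--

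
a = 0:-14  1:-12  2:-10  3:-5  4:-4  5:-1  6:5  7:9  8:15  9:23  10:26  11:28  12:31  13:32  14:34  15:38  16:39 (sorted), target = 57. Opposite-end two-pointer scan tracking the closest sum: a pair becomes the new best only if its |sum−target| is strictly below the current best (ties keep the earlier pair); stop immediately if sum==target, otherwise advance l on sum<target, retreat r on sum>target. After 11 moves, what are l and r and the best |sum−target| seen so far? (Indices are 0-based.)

l=0 r=16: -14+39=25 d=32 *, l++
l=1 r=16: -12+39=27 d=30 *, l++
l=2 r=16: -10+39=29 d=28 *, l++
l=3 r=16: -5+39=34 d=23 *, l++
l=4 r=16: -4+39=35 d=22 *, l++
l=5 r=16: -1+39=38 d=19 *, l++
l=6 r=16: 5+39=44 d=13 *, l++
l=7 r=16: 9+39=48 d=9 *, l++
l=8 r=16: 15+39=54 d=3 *, l++
l=9 r=16: 23+39=62 d=5, r--
l=9 r=15: 23+38=61 d=4, r--

l=9, r=14, best |Δ|=3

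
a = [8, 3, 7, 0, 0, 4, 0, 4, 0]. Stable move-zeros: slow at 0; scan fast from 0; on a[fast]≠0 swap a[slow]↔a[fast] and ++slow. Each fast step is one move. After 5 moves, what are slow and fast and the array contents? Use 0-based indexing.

slow=0 fast=0: a[fast]=8≠0 swap→a[0]=8, slow++,fast++
slow=1 fast=1: a[fast]=3≠0 swap→a[1]=3, slow++,fast++
slow=2 fast=2: a[fast]=7≠0 swap→a[2]=7, slow++,fast++
slow=3 fast=3: a[fast]=0, fast++
slow=3 fast=4: a[fast]=0, fast++

slow=3, fast=5, a=[8, 3, 7, 0, 0, 4, 0, 4, 0]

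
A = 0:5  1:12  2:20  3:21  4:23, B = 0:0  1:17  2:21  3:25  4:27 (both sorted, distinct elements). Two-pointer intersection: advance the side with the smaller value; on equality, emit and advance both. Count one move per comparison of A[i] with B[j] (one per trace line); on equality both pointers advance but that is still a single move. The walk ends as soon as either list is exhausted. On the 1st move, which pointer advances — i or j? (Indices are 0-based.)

j

i=0 j=0: 5>0, j++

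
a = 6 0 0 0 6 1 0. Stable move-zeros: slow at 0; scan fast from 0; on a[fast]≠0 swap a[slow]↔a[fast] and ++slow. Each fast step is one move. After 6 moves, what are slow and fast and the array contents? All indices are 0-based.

(s=0,f=0) a[fast]=6≠0 swap→a[0]=6 → slow++,fast++
(s=1,f=1) a[fast]=0 → fast++
(s=1,f=2) a[fast]=0 → fast++
(s=1,f=3) a[fast]=0 → fast++
(s=1,f=4) a[fast]=6≠0 swap→a[1]=6 → slow++,fast++
(s=2,f=5) a[fast]=1≠0 swap→a[2]=1 → slow++,fast++

slow=3, fast=6, a=[6, 6, 1, 0, 0, 0, 0]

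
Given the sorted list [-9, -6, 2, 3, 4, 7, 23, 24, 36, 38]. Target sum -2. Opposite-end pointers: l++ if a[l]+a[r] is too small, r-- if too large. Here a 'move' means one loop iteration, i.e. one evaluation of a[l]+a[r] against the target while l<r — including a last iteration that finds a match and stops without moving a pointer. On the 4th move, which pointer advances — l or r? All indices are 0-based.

[0,9] -9+38=29 >-2 → r--
[0,8] -9+36=27 >-2 → r--
[0,7] -9+24=15 >-2 → r--
[0,6] -9+23=14 >-2 → r--

r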